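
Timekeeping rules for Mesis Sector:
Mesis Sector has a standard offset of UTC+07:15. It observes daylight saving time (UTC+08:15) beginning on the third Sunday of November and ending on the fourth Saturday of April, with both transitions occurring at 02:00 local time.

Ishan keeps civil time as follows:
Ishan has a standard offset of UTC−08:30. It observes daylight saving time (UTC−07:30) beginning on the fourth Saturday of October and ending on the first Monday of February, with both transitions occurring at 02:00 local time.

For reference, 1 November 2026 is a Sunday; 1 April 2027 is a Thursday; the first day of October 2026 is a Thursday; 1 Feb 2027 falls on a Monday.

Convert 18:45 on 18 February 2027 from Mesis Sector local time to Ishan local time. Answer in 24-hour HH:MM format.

02:00

1 November 2026 is a Sunday, so the first Sunday is November 1 and the third is November 15.
1 April 2027 is a Thursday, so the first Saturday is April 3 and the fourth is April 24.
18 February 2027 lies within the daylight-saving period (15 November 2026 – 24 April 2027), so Mesis Sector is on daylight time, UTC+08:15.
18:45 Mesis Sector − 8h15m = 10:30 UTC.
1 October 2026 is a Thursday, so the first Saturday is October 3 and the fourth is October 24.
1 February 2027 is a Monday, so the first Monday is February 1.
At the standard offset (UTC−08:30), 10:30 UTC − 8h30m = 02:00 Ishan standard time.
The standard-time date in Ishan, 18 February 2027, is outside the daylight-saving period (24 October 2026 – 1 February 2027), so Ishan is on standard time, UTC−08:30.
10:30 UTC − 8h30m = 02:00 Ishan.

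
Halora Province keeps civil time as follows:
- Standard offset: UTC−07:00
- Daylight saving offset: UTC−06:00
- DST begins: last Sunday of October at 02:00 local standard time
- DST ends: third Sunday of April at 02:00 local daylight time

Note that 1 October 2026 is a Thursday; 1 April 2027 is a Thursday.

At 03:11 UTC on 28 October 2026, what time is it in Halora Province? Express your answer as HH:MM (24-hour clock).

21:11

1 October 2026 is a Thursday, so Sundays fall on 4, 11, 18, 25; the last is October 25.
1 April 2027 is a Thursday, so the first Sunday is April 4 and the third is April 18.
At the standard offset (UTC−07:00), 03:11 UTC − 7h = 20:11 Halora Province standard time (rolling into the previous day, 27 October 2026).
Daylight saving runs 25 October 2026 – 18 April 2027; the standard-time date in Halora Province, 27 October 2026, is inside that window, so Halora Province is at UTC−06:00.
03:11 UTC − 6h = 21:11 local (rolling into the previous day, 27 October 2026).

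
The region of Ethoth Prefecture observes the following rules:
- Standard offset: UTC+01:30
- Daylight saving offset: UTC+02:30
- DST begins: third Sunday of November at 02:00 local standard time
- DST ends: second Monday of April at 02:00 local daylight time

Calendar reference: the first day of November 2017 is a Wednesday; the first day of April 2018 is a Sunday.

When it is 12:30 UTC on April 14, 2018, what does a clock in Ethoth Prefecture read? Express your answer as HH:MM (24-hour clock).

14:00

1 November 2017 is a Wednesday, so the first Sunday is November 5 and the third is November 19.
1 April 2018 is a Sunday, so the first Monday is April 2 and the second is April 9.
At the standard offset (UTC+01:30), 12:30 UTC + 1h30m = 14:00 Ethoth Prefecture standard time.
The standard-time date in Ethoth Prefecture, April 14, 2018, does not fall between 19 November 2017 and 9 April 2018, so daylight saving is not in effect and Ethoth Prefecture is at UTC+01:30.
12:30 UTC + 1h30m = 14:00 local.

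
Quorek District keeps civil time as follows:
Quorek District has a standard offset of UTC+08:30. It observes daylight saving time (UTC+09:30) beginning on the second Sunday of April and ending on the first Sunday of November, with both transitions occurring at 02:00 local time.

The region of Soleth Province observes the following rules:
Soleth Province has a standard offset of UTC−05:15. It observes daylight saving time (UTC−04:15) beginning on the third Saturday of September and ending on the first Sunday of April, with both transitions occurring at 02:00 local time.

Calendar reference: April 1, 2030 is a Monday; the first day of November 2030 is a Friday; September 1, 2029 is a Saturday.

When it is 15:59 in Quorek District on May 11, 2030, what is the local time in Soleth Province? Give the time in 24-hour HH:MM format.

01:14

1 April 2030 is a Monday, so the first Sunday is April 7 and the second is April 14.
1 November 2030 is a Friday, so the first Sunday is November 3.
May 11, 2030 lies within the daylight-saving period (14 April – 3 November), so Quorek District is on daylight time, UTC+09:30.
15:59 Quorek District − 9h30m = 06:29 UTC.
1 September 2029 is a Saturday, so the first Saturday is September 1 and the third is September 15.
1 April 2030 is a Monday, so the first Sunday is April 7.
At the standard offset (UTC−05:15), 06:29 UTC − 5h15m = 01:14 Soleth Province standard time.
The standard-time date in Soleth Province, May 11, 2030, is outside the daylight-saving period (15 September 2029 – 7 April 2030), so Soleth Province is on standard time, UTC−05:15.
06:29 UTC − 5h15m = 01:14 Soleth Province.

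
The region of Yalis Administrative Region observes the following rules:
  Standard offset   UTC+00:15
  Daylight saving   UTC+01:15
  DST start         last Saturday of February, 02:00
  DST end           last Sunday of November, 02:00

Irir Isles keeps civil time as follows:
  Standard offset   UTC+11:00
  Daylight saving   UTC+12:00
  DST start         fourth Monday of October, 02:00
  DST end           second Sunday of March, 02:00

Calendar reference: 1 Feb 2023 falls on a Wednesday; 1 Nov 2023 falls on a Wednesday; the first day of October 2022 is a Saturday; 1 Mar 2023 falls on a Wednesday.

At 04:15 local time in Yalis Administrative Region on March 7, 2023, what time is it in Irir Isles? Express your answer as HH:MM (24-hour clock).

1 February 2023 is a Wednesday, so Saturdays fall on 4, 11, 18, 25; the last is February 25.
1 November 2023 is a Wednesday, so Sundays fall on 5, 12, 19, 26; the last is November 26.
March 7, 2023 lies within the daylight-saving period (25 February – 26 November), so Yalis Administrative Region is on daylight time, UTC+01:15.
04:15 Yalis Administrative Region − 1h15m = 03:00 UTC.
1 October 2022 is a Saturday, so the first Monday is October 3 and the fourth is October 24.
1 March 2023 is a Wednesday, so the first Sunday is March 5 and the second is March 12.
At the standard offset (UTC+11:00), 03:00 UTC + 11h = 14:00 Irir Isles standard time.
The standard-time date in Irir Isles, March 7, 2023, falls between 24 October 2022 and 12 March 2023, so daylight saving is in effect and Irir Isles is at UTC+12:00.
03:00 UTC + 12h = 15:00 Irir Isles.

15:00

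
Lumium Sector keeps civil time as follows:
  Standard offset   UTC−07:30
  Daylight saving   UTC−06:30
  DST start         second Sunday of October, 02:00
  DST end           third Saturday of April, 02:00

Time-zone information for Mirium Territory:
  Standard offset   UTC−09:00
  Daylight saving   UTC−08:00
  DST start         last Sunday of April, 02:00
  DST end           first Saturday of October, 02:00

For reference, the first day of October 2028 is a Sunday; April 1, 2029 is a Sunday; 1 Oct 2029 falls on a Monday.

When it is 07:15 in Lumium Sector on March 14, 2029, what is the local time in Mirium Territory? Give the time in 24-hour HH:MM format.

1 October 2028 is a Sunday, so the first Sunday is October 1 and the second is October 8.
1 April 2029 is a Sunday, so the first Saturday is April 7 and the third is April 21.
March 14, 2029 falls between 8 October 2028 and 21 April 2029, so daylight saving is in effect and Lumium Sector is at UTC−06:30.
07:15 Lumium Sector + 6h30m = 13:45 UTC.
1 April 2029 is a Sunday, so Sundays fall on 1, 8, 15, 22, 29; the last is April 29.
1 October 2029 is a Monday, so the first Saturday is October 6.
At the standard offset (UTC−09:00), 13:45 UTC − 9h = 04:45 Mirium Territory standard time.
The standard-time date in Mirium Territory, March 14, 2029, is outside the daylight-saving period (29 April – 6 October), so Mirium Territory is on standard time, UTC−09:00.
13:45 UTC − 9h = 04:45 Mirium Territory.

04:45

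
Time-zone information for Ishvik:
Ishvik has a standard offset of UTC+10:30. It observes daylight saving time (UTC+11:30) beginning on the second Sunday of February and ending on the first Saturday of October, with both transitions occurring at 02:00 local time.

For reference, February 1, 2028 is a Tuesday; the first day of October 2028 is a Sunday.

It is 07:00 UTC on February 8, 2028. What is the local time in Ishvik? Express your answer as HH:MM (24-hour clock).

17:30

1 February 2028 is a Tuesday, so the first Sunday is February 6 and the second is February 13.
1 October 2028 is a Sunday, so the first Saturday is October 7.
At the standard offset (UTC+10:30), 07:00 UTC + 10h30m = 17:30 Ishvik standard time.
Daylight saving runs 13 February – 7 October; the standard-time date in Ishvik, February 8, 2028, is outside that window, so Ishvik is on standard time at UTC+10:30.
07:00 UTC + 10h30m = 17:30 local.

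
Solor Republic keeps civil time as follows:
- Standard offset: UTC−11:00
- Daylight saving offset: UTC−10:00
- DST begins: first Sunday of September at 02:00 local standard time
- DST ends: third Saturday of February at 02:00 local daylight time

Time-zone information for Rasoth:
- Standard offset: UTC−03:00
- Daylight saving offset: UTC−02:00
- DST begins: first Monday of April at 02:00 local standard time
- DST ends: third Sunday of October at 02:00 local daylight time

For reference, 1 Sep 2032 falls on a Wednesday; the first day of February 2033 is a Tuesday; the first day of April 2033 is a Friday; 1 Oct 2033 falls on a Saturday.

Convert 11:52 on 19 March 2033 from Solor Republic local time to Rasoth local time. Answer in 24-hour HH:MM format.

1 September 2032 is a Wednesday, so the first Sunday is September 5.
1 February 2033 is a Tuesday, so the first Saturday is February 5 and the third is February 19.
Daylight saving runs 5 September 2032 – 19 February 2033; 19 March 2033 is outside that window, so Solor Republic is on standard time at UTC−11:00.
11:52 Solor Republic + 11h = 22:52 UTC.
1 April 2033 is a Friday, so the first Monday is April 4.
1 October 2033 is a Saturday, so the first Sunday is October 2 and the third is October 16.
At the standard offset (UTC−03:00), 22:52 UTC − 3h = 19:52 Rasoth standard time.
The standard-time date in Rasoth, 19 March 2033, does not fall between 4 April and 16 October, so daylight saving is not in effect and Rasoth is at UTC−03:00.
22:52 UTC − 3h = 19:52 Rasoth.

19:52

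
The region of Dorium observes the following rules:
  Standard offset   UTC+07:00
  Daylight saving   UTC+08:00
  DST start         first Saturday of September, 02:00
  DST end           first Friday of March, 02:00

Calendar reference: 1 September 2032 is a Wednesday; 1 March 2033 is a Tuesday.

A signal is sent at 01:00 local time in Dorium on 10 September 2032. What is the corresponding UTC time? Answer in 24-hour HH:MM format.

1 September 2032 is a Wednesday, so the first Saturday is September 4.
1 March 2033 is a Tuesday, so the first Friday is March 4.
10 September 2032 lies within the daylight-saving period (4 September 2032 – 4 March 2033), so Dorium is on daylight time, UTC+08:00.
01:00 local − 8h = 17:00 UTC (rolling into the previous day, 9 September 2032).

17:00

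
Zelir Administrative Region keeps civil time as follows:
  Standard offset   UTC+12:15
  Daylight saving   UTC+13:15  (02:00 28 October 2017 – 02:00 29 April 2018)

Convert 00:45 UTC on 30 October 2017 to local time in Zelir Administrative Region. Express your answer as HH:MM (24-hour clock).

14:00

At the standard offset (UTC+12:15), 00:45 UTC + 12h15m = 13:00 Zelir Administrative Region standard time.
The standard-time date in Zelir Administrative Region, 30 October 2017, lies within the daylight-saving period (28 October 2017 – 29 April 2018), so Zelir Administrative Region is on daylight time, UTC+13:15.
00:45 UTC + 13h15m = 14:00 local.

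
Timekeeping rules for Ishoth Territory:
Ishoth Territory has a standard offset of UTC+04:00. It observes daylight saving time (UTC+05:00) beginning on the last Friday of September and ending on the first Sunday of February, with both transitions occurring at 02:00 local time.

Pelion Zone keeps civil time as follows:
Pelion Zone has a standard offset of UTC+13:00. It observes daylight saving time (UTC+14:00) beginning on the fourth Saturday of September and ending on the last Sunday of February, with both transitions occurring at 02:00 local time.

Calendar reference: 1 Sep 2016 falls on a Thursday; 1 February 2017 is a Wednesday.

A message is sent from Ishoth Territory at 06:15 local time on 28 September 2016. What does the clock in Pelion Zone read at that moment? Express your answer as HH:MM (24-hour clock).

1 September 2016 is a Thursday, so Fridays fall on 2, 9, 16, 23, 30; the last is September 30.
1 February 2017 is a Wednesday, so the first Sunday is February 5.
28 September 2016 is outside the daylight-saving period (30 September 2016 – 5 February 2017), so Ishoth Territory is on standard time, UTC+04:00.
06:15 Ishoth Territory − 4h = 02:15 UTC.
1 September 2016 is a Thursday, so the first Saturday is September 3 and the fourth is September 24.
1 February 2017 is a Wednesday, so Sundays fall on 5, 12, 19, 26; the last is February 26.
At the standard offset (UTC+13:00), 02:15 UTC + 13h = 15:15 Pelion Zone standard time.
The standard-time date in Pelion Zone, 28 September 2016, falls between 24 September 2016 and 26 February 2017, so daylight saving is in effect and Pelion Zone is at UTC+14:00.
02:15 UTC + 14h = 16:15 Pelion Zone.

16:15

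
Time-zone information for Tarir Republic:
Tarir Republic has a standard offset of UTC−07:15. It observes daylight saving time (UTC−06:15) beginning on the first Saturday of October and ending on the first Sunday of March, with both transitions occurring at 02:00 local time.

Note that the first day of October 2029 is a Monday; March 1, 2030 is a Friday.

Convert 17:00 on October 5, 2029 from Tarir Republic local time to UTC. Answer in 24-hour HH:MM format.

00:15

1 October 2029 is a Monday, so the first Saturday is October 6.
1 March 2030 is a Friday, so the first Sunday is March 3.
October 5, 2029 does not fall between 6 October 2029 and 3 March 2030, so daylight saving is not in effect and Tarir Republic is at UTC−07:15.
17:00 local + 7h15m = 00:15 UTC (rolling into the next day, 6 October 2029).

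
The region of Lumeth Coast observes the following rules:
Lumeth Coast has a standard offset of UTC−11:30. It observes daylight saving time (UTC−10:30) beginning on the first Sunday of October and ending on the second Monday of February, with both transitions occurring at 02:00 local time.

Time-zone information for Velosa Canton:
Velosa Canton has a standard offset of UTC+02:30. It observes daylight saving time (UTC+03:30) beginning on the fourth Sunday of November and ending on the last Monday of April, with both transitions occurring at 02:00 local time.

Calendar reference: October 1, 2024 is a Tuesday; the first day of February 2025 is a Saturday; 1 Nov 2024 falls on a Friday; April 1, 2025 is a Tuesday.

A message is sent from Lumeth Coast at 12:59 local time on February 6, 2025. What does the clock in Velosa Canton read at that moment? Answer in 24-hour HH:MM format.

02:59

1 October 2024 is a Tuesday, so the first Sunday is October 6.
1 February 2025 is a Saturday, so the first Monday is February 3 and the second is February 10.
February 6, 2025 falls between 6 October 2024 and 10 February 2025, so daylight saving is in effect and Lumeth Coast is at UTC−10:30.
12:59 Lumeth Coast + 10h30m = 23:29 UTC.
1 November 2024 is a Friday, so the first Sunday is November 3 and the fourth is November 24.
1 April 2025 is a Tuesday, so Mondays fall on 7, 14, 21, 28; the last is April 28.
At the standard offset (UTC+02:30), 23:29 UTC + 2h30m = 01:59 Velosa Canton standard time (rolling into the next day, 7 February 2025).
The standard-time date in Velosa Canton, February 7, 2025, lies within the daylight-saving period (24 November 2024 – 28 April 2025), so Velosa Canton is on daylight time, UTC+03:30.
23:29 UTC + 3h30m = 02:59 Velosa Canton (rolling into the next day, 7 February 2025).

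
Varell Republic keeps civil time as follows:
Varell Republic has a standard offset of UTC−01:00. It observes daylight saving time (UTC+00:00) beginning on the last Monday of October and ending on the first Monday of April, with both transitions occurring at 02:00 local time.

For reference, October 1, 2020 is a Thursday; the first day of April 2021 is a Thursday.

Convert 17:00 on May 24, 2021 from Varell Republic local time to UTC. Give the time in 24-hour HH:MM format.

18:00

1 October 2020 is a Thursday, so Mondays fall on 5, 12, 19, 26; the last is October 26.
1 April 2021 is a Thursday, so the first Monday is April 5.
May 24, 2021 is outside the daylight-saving period (26 October 2020 – 5 April 2021), so Varell Republic is on standard time, UTC−01:00.
17:00 local + 1h = 18:00 UTC.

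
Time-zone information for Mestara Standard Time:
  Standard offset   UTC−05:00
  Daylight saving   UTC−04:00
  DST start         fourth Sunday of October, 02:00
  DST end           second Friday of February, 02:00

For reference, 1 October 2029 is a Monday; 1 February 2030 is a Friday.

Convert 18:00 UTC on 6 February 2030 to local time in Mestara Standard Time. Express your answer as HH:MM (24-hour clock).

1 October 2029 is a Monday, so the first Sunday is October 7 and the fourth is October 28.
1 February 2030 is a Friday, so the first Friday is February 1 and the second is February 8.
At the standard offset (UTC−05:00), 18:00 UTC − 5h = 13:00 Mestara Standard Time standard time.
The standard-time date in Mestara Standard Time, 6 February 2030, falls between 28 October 2029 and 8 February 2030, so daylight saving is in effect and Mestara Standard Time is at UTC−04:00.
18:00 UTC − 4h = 14:00 local.

14:00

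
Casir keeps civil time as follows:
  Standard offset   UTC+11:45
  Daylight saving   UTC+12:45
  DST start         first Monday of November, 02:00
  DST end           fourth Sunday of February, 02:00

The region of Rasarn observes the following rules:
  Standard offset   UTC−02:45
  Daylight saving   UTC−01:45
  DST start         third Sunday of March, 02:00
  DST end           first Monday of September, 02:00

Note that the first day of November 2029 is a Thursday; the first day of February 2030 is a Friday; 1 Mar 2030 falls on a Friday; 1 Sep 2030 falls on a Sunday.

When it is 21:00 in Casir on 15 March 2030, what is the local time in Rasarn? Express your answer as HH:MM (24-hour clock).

06:30

1 November 2029 is a Thursday, so the first Monday is November 5.
1 February 2030 is a Friday, so the first Sunday is February 3 and the fourth is February 24.
15 March 2030 is outside the daylight-saving period (5 November 2029 – 24 February 2030), so Casir is on standard time, UTC+11:45.
21:00 Casir − 11h45m = 09:15 UTC.
1 March 2030 is a Friday, so the first Sunday is March 3 and the third is March 17.
1 September 2030 is a Sunday, so the first Monday is September 2.
At the standard offset (UTC−02:45), 09:15 UTC − 2h45m = 06:30 Rasarn standard time.
The standard-time date in Rasarn, 15 March 2030, is outside the daylight-saving period (17 March – 2 September), so Rasarn is on standard time, UTC−02:45.
09:15 UTC − 2h45m = 06:30 Rasarn.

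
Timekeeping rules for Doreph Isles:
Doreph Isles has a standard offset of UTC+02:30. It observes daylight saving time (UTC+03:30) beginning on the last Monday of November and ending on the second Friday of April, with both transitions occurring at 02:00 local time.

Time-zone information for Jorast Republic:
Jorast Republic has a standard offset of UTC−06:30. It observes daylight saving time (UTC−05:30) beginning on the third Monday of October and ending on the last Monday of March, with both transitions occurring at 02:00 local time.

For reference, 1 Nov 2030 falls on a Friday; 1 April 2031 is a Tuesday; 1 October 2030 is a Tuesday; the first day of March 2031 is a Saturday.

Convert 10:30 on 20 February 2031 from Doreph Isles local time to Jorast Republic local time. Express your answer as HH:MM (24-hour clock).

1 November 2030 is a Friday, so Mondays fall on 4, 11, 18, 25; the last is November 25.
1 April 2031 is a Tuesday, so the first Friday is April 4 and the second is April 11.
20 February 2031 falls between 25 November 2030 and 11 April 2031, so daylight saving is in effect and Doreph Isles is at UTC+03:30.
10:30 Doreph Isles − 3h30m = 07:00 UTC.
1 October 2030 is a Tuesday, so the first Monday is October 7 and the third is October 21.
1 March 2031 is a Saturday, so Mondays fall on 3, 10, 17, 24, 31; the last is March 31.
At the standard offset (UTC−06:30), 07:00 UTC − 6h30m = 00:30 Jorast Republic standard time.
The standard-time date in Jorast Republic, 20 February 2031, falls between 21 October 2030 and 31 March 2031, so daylight saving is in effect and Jorast Republic is at UTC−05:30.
07:00 UTC − 5h30m = 01:30 Jorast Republic.

01:30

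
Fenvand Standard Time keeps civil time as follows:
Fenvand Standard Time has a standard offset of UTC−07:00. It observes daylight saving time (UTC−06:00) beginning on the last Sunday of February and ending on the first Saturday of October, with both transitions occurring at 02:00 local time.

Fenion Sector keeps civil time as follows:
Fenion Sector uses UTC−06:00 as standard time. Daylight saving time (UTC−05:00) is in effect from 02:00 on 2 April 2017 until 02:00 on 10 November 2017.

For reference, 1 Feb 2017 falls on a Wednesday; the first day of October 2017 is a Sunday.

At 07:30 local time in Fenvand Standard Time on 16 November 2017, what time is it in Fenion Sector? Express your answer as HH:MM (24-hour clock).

1 February 2017 is a Wednesday, so Sundays fall on 5, 12, 19, 26; the last is February 26.
1 October 2017 is a Sunday, so the first Saturday is October 7.
Daylight saving runs 26 February – 7 October; 16 November 2017 is outside that window, so Fenvand Standard Time is on standard time at UTC−07:00.
07:30 Fenvand Standard Time + 7h = 14:30 UTC.
At the standard offset (UTC−06:00), 14:30 UTC − 6h = 08:30 Fenion Sector standard time.
The standard-time date in Fenion Sector, 16 November 2017, is outside the daylight-saving period (2 April – 10 November), so Fenion Sector is on standard time, UTC−06:00.
14:30 UTC − 6h = 08:30 Fenion Sector.

08:30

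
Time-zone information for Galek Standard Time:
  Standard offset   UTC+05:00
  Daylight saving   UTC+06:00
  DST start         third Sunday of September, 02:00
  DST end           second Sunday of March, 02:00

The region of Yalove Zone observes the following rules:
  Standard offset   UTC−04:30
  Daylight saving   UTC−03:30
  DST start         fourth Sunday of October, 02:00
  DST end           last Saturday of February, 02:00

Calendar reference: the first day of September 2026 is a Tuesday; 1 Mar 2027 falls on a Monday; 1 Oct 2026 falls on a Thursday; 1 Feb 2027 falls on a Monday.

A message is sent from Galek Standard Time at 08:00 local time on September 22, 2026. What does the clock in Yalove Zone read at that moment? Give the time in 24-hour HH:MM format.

1 September 2026 is a Tuesday, so the first Sunday is September 6 and the third is September 20.
1 March 2027 is a Monday, so the first Sunday is March 7 and the second is March 14.
Daylight saving runs 20 September 2026 – 14 March 2027; September 22, 2026 is inside that window, so Galek Standard Time is at UTC+06:00.
08:00 Galek Standard Time − 6h = 02:00 UTC.
1 October 2026 is a Thursday, so the first Sunday is October 4 and the fourth is October 25.
1 February 2027 is a Monday, so Saturdays fall on 6, 13, 20, 27; the last is February 27.
At the standard offset (UTC−04:30), 02:00 UTC − 4h30m = 21:30 Yalove Zone standard time (rolling into the previous day, 21 September 2026).
The standard-time date in Yalove Zone, September 21, 2026, is outside the daylight-saving period (25 October 2026 – 27 February 2027), so Yalove Zone is on standard time, UTC−04:30.
02:00 UTC − 4h30m = 21:30 Yalove Zone (rolling into the previous day, 21 September 2026).

21:30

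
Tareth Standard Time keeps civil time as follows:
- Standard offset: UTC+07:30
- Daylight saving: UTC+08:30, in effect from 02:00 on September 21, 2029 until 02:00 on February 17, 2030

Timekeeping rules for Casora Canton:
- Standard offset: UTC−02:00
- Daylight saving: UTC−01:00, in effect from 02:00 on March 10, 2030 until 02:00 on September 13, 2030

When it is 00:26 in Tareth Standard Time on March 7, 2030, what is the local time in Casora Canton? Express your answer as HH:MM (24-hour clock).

March 7, 2030 is outside the daylight-saving period (21 September 2029 – 17 February 2030), so Tareth Standard Time is on standard time, UTC+07:30.
00:26 Tareth Standard Time − 7h30m = 16:56 UTC (rolling into the previous day, 6 March 2030).
At the standard offset (UTC−02:00), 16:56 UTC − 2h = 14:56 Casora Canton standard time.
Daylight saving runs 10 March – 13 September; the standard-time date in Casora Canton, March 6, 2030, is outside that window, so Casora Canton is on standard time at UTC−02:00.
16:56 UTC − 2h = 14:56 Casora Canton.

14:56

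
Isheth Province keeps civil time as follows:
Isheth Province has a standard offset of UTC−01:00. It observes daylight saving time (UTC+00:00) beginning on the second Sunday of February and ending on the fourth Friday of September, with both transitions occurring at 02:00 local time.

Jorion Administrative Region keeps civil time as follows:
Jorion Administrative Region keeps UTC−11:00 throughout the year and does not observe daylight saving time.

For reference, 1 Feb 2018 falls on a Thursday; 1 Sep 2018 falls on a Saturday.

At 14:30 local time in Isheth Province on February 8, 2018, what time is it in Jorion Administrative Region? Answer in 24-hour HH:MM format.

1 February 2018 is a Thursday, so the first Sunday is February 4 and the second is February 11.
1 September 2018 is a Saturday, so the first Friday is September 7 and the fourth is September 28.
Daylight saving runs 11 February – 28 September; February 8, 2018 is outside that window, so Isheth Province is on standard time at UTC−01:00.
14:30 Isheth Province + 1h = 15:30 UTC.
Jorion Administrative Region stays on UTC−11:00 all year.
15:30 UTC − 11h = 04:30 Jorion Administrative Region.

04:30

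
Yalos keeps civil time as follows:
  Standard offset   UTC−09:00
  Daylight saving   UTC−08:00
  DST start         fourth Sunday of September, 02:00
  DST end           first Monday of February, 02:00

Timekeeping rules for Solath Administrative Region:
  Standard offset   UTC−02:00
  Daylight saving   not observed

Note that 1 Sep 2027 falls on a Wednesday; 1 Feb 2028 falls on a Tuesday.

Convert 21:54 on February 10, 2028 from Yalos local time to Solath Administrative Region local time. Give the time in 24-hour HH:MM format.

04:54

1 September 2027 is a Wednesday, so the first Sunday is September 5 and the fourth is September 26.
1 February 2028 is a Tuesday, so the first Monday is February 7.
Daylight saving runs 26 September 2027 – 7 February 2028; February 10, 2028 is outside that window, so Yalos is on standard time at UTC−09:00.
21:54 Yalos + 9h = 06:54 UTC (rolling into the next day, 11 February 2028).
Solath Administrative Region stays on UTC−02:00 all year.
06:54 UTC − 2h = 04:54 Solath Administrative Region.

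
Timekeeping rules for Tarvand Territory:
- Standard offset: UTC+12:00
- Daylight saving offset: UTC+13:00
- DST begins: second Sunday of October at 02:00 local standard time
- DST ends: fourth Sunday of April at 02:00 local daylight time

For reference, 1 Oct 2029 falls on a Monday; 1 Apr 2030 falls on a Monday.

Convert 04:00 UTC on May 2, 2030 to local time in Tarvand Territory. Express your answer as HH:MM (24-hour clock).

16:00

1 October 2029 is a Monday, so the first Sunday is October 7 and the second is October 14.
1 April 2030 is a Monday, so the first Sunday is April 7 and the fourth is April 28.
At the standard offset (UTC+12:00), 04:00 UTC + 12h = 16:00 Tarvand Territory standard time.
The standard-time date in Tarvand Territory, May 2, 2030, does not fall between 14 October 2029 and 28 April 2030, so daylight saving is not in effect and Tarvand Territory is at UTC+12:00.
04:00 UTC + 12h = 16:00 local.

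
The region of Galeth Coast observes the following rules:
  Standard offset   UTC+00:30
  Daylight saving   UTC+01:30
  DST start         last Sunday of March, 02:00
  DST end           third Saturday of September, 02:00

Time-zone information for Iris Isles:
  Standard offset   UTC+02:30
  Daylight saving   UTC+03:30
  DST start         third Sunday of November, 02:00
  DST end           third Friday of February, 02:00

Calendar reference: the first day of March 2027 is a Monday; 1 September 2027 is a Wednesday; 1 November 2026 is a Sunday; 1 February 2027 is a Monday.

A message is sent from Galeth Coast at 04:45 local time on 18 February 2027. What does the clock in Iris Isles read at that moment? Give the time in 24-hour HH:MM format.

1 March 2027 is a Monday, so Sundays fall on 7, 14, 21, 28; the last is March 28.
1 September 2027 is a Wednesday, so the first Saturday is September 4 and the third is September 18.
18 February 2027 is outside the daylight-saving period (28 March – 18 September), so Galeth Coast is on standard time, UTC+00:30.
04:45 Galeth Coast − 0h30m = 04:15 UTC.
1 November 2026 is a Sunday, so the first Sunday is November 1 and the third is November 15.
1 February 2027 is a Monday, so the first Friday is February 5 and the third is February 19.
At the standard offset (UTC+02:30), 04:15 UTC + 2h30m = 06:45 Iris Isles standard time.
The standard-time date in Iris Isles, 18 February 2027, falls between 15 November 2026 and 19 February 2027, so daylight saving is in effect and Iris Isles is at UTC+03:30.
04:15 UTC + 3h30m = 07:45 Iris Isles.

07:45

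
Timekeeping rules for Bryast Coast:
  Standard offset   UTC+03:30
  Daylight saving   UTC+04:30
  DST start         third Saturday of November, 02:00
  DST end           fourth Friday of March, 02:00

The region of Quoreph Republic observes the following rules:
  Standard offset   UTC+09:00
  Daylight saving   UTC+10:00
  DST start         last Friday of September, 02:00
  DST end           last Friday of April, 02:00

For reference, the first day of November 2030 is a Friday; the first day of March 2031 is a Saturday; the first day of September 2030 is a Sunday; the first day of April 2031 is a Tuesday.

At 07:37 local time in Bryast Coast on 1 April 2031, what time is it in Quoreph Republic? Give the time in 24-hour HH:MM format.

14:07

1 November 2030 is a Friday, so the first Saturday is November 2 and the third is November 16.
1 March 2031 is a Saturday, so the first Friday is March 7 and the fourth is March 28.
Daylight saving runs 16 November 2030 – 28 March 2031; 1 April 2031 is outside that window, so Bryast Coast is on standard time at UTC+03:30.
07:37 Bryast Coast − 3h30m = 04:07 UTC.
1 September 2030 is a Sunday, so Fridays fall on 6, 13, 20, 27; the last is September 27.
1 April 2031 is a Tuesday, so Fridays fall on 4, 11, 18, 25; the last is April 25.
At the standard offset (UTC+09:00), 04:07 UTC + 9h = 13:07 Quoreph Republic standard time.
Daylight saving runs 27 September 2030 – 25 April 2031; the standard-time date in Quoreph Republic, 1 April 2031, is inside that window, so Quoreph Republic is at UTC+10:00.
04:07 UTC + 10h = 14:07 Quoreph Republic.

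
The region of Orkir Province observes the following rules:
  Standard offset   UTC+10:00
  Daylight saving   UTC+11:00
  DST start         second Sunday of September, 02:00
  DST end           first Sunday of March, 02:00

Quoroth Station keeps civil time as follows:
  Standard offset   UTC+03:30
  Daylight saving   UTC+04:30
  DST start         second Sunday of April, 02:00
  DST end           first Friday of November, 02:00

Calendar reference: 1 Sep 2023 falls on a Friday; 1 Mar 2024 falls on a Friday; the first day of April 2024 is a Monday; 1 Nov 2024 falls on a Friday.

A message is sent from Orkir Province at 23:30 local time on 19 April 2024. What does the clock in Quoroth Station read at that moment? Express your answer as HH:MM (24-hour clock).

18:00

1 September 2023 is a Friday, so the first Sunday is September 3 and the second is September 10.
1 March 2024 is a Friday, so the first Sunday is March 3.
19 April 2024 does not fall between 10 September 2023 and 3 March 2024, so daylight saving is not in effect and Orkir Province is at UTC+10:00.
23:30 Orkir Province − 10h = 13:30 UTC.
1 April 2024 is a Monday, so the first Sunday is April 7 and the second is April 14.
1 November 2024 is a Friday, so the first Friday is November 1.
At the standard offset (UTC+03:30), 13:30 UTC + 3h30m = 17:00 Quoroth Station standard time.
The standard-time date in Quoroth Station, 19 April 2024, lies within the daylight-saving period (14 April – 1 November), so Quoroth Station is on daylight time, UTC+04:30.
13:30 UTC + 4h30m = 18:00 Quoroth Station.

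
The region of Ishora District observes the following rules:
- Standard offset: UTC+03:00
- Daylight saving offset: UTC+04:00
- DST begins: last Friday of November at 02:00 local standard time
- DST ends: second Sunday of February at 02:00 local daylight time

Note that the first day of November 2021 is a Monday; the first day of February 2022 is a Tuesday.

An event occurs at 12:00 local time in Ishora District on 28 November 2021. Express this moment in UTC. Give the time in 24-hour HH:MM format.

1 November 2021 is a Monday, so Fridays fall on 5, 12, 19, 26; the last is November 26.
1 February 2022 is a Tuesday, so the first Sunday is February 6 and the second is February 13.
28 November 2021 falls between 26 November 2021 and 13 February 2022, so daylight saving is in effect and Ishora District is at UTC+04:00.
12:00 local − 4h = 08:00 UTC.

08:00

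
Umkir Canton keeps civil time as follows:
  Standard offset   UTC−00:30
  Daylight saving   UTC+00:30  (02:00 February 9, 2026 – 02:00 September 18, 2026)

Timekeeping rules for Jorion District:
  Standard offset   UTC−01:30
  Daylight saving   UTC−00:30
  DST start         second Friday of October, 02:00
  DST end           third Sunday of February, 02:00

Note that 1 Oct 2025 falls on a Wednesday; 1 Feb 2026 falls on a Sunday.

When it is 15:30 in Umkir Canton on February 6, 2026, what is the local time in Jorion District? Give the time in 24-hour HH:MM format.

Daylight saving runs 9 February – 18 September; February 6, 2026 is outside that window, so Umkir Canton is on standard time at UTC−00:30.
15:30 Umkir Canton + 0h30m = 16:00 UTC.
1 October 2025 is a Wednesday, so the first Friday is October 3 and the second is October 10.
1 February 2026 is a Sunday, so the first Sunday is February 1 and the third is February 15.
At the standard offset (UTC−01:30), 16:00 UTC − 1h30m = 14:30 Jorion District standard time.
The standard-time date in Jorion District, February 6, 2026, falls between 10 October 2025 and 15 February 2026, so daylight saving is in effect and Jorion District is at UTC−00:30.
16:00 UTC − 0h30m = 15:30 Jorion District.

15:30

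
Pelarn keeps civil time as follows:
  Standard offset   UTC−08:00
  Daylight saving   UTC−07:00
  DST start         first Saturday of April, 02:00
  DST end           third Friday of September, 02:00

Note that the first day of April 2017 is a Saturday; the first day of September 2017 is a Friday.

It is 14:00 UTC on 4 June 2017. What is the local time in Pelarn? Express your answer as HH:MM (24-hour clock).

07:00

1 April 2017 is a Saturday, so the first Saturday is April 1.
1 September 2017 is a Friday, so the first Friday is September 1 and the third is September 15.
At the standard offset (UTC−08:00), 14:00 UTC − 8h = 06:00 Pelarn standard time.
The standard-time date in Pelarn, 4 June 2017, falls between 1 April and 15 September, so daylight saving is in effect and Pelarn is at UTC−07:00.
14:00 UTC − 7h = 07:00 local.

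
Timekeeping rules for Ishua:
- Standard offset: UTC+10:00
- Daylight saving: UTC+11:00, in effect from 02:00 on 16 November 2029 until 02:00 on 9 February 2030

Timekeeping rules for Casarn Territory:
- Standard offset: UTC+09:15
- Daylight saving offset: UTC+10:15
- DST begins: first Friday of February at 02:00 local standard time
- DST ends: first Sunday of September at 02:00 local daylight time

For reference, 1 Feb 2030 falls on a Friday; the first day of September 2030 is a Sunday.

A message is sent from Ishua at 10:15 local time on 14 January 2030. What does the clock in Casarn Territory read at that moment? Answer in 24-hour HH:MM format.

08:30

Daylight saving runs 16 November 2029 – 9 February 2030; 14 January 2030 is inside that window, so Ishua is at UTC+11:00.
10:15 Ishua − 11h = 23:15 UTC (rolling into the previous day, 13 January 2030).
1 February 2030 is a Friday, so the first Friday is February 1.
1 September 2030 is a Sunday, so the first Sunday is September 1.
At the standard offset (UTC+09:15), 23:15 UTC + 9h15m = 08:30 Casarn Territory standard time (rolling into the next day, 14 January 2030).
The standard-time date in Casarn Territory, 14 January 2030, is outside the daylight-saving period (1 February – 1 September), so Casarn Territory is on standard time, UTC+09:15.
23:15 UTC + 9h15m = 08:30 Casarn Territory (rolling into the next day, 14 January 2030).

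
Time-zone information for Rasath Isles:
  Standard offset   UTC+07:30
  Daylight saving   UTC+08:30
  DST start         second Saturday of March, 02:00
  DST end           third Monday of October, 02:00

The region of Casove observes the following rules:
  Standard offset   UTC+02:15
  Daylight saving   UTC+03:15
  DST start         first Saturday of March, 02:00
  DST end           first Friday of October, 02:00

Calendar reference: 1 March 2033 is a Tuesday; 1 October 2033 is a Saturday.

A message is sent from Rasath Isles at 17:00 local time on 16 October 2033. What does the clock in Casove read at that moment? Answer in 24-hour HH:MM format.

1 March 2033 is a Tuesday, so the first Saturday is March 5 and the second is March 12.
1 October 2033 is a Saturday, so the first Monday is October 3 and the third is October 17.
16 October 2033 falls between 12 March and 17 October, so daylight saving is in effect and Rasath Isles is at UTC+08:30.
17:00 Rasath Isles − 8h30m = 08:30 UTC.
1 March 2033 is a Tuesday, so the first Saturday is March 5.
1 October 2033 is a Saturday, so the first Friday is October 7.
At the standard offset (UTC+02:15), 08:30 UTC + 2h15m = 10:45 Casove standard time.
The standard-time date in Casove, 16 October 2033, does not fall between 5 March and 7 October, so daylight saving is not in effect and Casove is at UTC+02:15.
08:30 UTC + 2h15m = 10:45 Casove.

10:45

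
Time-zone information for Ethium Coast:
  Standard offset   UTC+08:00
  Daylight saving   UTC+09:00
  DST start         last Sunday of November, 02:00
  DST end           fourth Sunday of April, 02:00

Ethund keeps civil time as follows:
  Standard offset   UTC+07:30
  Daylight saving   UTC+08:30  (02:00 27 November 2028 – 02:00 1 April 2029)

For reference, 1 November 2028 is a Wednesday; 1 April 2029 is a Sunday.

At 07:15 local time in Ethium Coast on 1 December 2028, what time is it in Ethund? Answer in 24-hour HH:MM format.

06:45

1 November 2028 is a Wednesday, so Sundays fall on 5, 12, 19, 26; the last is November 26.
1 April 2029 is a Sunday, so the first Sunday is April 1 and the fourth is April 22.
Daylight saving runs 26 November 2028 – 22 April 2029; 1 December 2028 is inside that window, so Ethium Coast is at UTC+09:00.
07:15 Ethium Coast − 9h = 22:15 UTC (rolling into the previous day, 30 November 2028).
At the standard offset (UTC+07:30), 22:15 UTC + 7h30m = 05:45 Ethund standard time (rolling into the next day, 1 December 2028).
The standard-time date in Ethund, 1 December 2028, lies within the daylight-saving period (27 November 2028 – 1 April 2029), so Ethund is on daylight time, UTC+08:30.
22:15 UTC + 8h30m = 06:45 Ethund (rolling into the next day, 1 December 2028).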